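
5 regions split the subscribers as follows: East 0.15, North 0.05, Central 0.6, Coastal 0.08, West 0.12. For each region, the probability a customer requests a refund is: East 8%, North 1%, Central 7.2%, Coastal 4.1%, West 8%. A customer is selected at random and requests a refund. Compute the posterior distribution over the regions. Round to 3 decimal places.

East 0.175, North 0.007, Central 0.630, Coastal 0.048, West 0.140

Unnormalized posteriors (prior × likelihood):
  East: 0.15 × 0.08 = 0.012
  North: 0.05 × 0.01 = 0.0005
  Central: 0.6 × 0.072 = 0.0432
  Coastal: 0.08 × 0.041 = 0.00328
  West: 0.12 × 0.08 = 0.0096
Sum = 0.06858.
P(East | refund) = 0.012/0.06858 ≈ 0.175
P(North | refund) = 0.0005/0.06858 ≈ 0.007
P(Central | refund) = 0.0432/0.06858 ≈ 0.630
P(Coastal | refund) = 0.00328/0.06858 ≈ 0.048
P(West | refund) = 0.0096/0.06858 ≈ 0.140
(Check: 0.175+0.007+0.630+0.048+0.140 = 1.000.)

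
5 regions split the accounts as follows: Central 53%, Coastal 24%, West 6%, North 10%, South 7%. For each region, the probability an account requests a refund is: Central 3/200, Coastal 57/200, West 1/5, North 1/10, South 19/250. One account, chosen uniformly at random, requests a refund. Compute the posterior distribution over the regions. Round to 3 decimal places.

Unnormalized posteriors (prior × likelihood):
  Central: 0.53 × 0.015 = 0.00795
  Coastal: 0.24 × 0.285 = 0.0684
  West: 0.06 × 0.2 = 0.012
  North: 0.1 × 0.1 = 0.01
  South: 0.07 × 0.076 = 0.00532
Total = 0.10367.
P(Central | refund) = 0.00795/0.10367 ≈ 0.077
P(Coastal | refund) = 0.0684/0.10367 ≈ 0.660
P(West | refund) = 0.012/0.10367 ≈ 0.116
P(North | refund) = 0.01/0.10367 ≈ 0.096
P(South | refund) = 0.00532/0.10367 ≈ 0.051

Central 0.077, Coastal 0.660, West 0.116, North 0.096, South 0.051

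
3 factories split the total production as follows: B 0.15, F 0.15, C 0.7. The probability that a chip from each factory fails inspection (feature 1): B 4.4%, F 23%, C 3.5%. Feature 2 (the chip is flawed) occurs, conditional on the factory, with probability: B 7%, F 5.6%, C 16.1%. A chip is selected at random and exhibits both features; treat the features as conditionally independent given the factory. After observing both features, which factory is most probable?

C

Prior × likelihood for each hypothesis:
  B: 0.15 × 0.044 × 0.07 = 0.000462
  F: 0.15 × 0.23 × 0.056 = 0.001932
  C: 0.7 × 0.035 × 0.161 = 0.0039445
Normalizing constant = 0.0063385.
Largest term belongs to C, so C is most probable.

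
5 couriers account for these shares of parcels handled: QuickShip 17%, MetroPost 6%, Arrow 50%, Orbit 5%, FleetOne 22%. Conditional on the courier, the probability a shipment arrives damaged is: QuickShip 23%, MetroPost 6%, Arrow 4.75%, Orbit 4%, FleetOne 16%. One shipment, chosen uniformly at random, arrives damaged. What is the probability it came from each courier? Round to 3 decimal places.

Compute prior × likelihood for every hypothesis:
  QuickShip: 0.17 × 0.23 = 0.0391
  MetroPost: 0.06 × 0.06 = 0.0036
  Arrow: 0.5 × 0.0475 = 0.02375
  Orbit: 0.05 × 0.04 = 0.002
  FleetOne: 0.22 × 0.16 = 0.0352
Normalizing constant = 0.10365.
P(QuickShip | damaged) = 0.0391/0.10365 ≈ 0.377
P(MetroPost | damaged) = 0.0036/0.10365 ≈ 0.035
P(Arrow | damaged) = 0.02375/0.10365 ≈ 0.229
P(Orbit | damaged) = 0.002/0.10365 ≈ 0.019
P(FleetOne | damaged) = 0.0352/0.10365 ≈ 0.340

QuickShip 0.377, MetroPost 0.035, Arrow 0.229, Orbit 0.019, FleetOne 0.340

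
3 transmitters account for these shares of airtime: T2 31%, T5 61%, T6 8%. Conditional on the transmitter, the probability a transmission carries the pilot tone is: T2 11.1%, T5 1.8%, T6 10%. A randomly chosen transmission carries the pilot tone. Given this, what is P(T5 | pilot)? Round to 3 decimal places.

0.206

Compute prior × likelihood for every hypothesis:
  T2: 0.31 × 0.111 = 0.03441
  T5: 0.61 × 0.018 = 0.01098
  T6: 0.08 × 0.1 = 0.008
Normalizing constant = 0.05339.
P(T5 | evidence) = 0.01098 / 0.05339 ≈ 0.206.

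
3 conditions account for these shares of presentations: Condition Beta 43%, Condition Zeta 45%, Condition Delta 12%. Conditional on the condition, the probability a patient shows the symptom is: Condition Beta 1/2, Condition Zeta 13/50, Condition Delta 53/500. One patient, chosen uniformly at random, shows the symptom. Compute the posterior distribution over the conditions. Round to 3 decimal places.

Condition Beta 0.624, Condition Zeta 0.339, Condition Delta 0.037

Prior × likelihood for each hypothesis:
  Condition Beta: 0.43 × 0.5 = 0.215
  Condition Zeta: 0.45 × 0.26 = 0.117
  Condition Delta: 0.12 × 0.106 = 0.01272
Sum = 0.34472.
P(Condition Beta | symptomatic) = 0.215/0.34472 ≈ 0.624
P(Condition Zeta | symptomatic) = 0.117/0.34472 ≈ 0.339
P(Condition Delta | symptomatic) = 0.01272/0.34472 ≈ 0.037
(Check: 0.624+0.339+0.037 = 1.000.)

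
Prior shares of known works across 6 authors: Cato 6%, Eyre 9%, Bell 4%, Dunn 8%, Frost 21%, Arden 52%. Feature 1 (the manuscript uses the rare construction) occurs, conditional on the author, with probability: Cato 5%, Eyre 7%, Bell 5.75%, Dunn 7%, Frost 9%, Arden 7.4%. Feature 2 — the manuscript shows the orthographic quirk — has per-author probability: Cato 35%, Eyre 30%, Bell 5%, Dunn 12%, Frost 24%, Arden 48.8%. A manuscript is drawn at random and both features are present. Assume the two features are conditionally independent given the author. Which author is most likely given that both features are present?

Arden

Unnormalized posteriors (prior × likelihood):
  Cato: 0.06 × 0.05 × 0.35 = 0.00105
  Eyre: 0.09 × 0.07 × 0.3 = 0.00189
  Bell: 0.04 × 0.0575 × 0.05 = 0.000115
  Dunn: 0.08 × 0.07 × 0.12 = 0.000672
  Frost: 0.21 × 0.09 × 0.24 = 0.004536
  Arden: 0.52 × 0.074 × 0.488 = 0.01877824
Total = 0.02704124.
Largest term belongs to Arden, so Arden is most probable.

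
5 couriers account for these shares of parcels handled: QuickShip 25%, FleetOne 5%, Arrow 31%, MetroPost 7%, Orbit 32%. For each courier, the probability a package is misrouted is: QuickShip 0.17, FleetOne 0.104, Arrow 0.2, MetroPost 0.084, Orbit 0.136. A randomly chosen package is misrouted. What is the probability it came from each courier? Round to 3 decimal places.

By Bayes' rule, posterior ∝ prior × likelihood:
  QuickShip: 0.25 × 0.17 = 0.0425
  FleetOne: 0.05 × 0.104 = 0.0052
  Arrow: 0.31 × 0.2 = 0.062
  MetroPost: 0.07 × 0.084 = 0.00588
  Orbit: 0.32 × 0.136 = 0.04352
Total = 0.1591.
P(QuickShip | misrouted) = 0.0425/0.1591 ≈ 0.267
P(FleetOne | misrouted) = 0.0052/0.1591 ≈ 0.033
P(Arrow | misrouted) = 0.062/0.1591 ≈ 0.390
P(MetroPost | misrouted) = 0.00588/0.1591 ≈ 0.037
P(Orbit | misrouted) = 0.04352/0.1591 ≈ 0.274
(Check: 0.267+0.033+0.390+0.037+0.274 = 1.001.)

QuickShip 0.267, FleetOne 0.033, Arrow 0.390, MetroPost 0.037, Orbit 0.274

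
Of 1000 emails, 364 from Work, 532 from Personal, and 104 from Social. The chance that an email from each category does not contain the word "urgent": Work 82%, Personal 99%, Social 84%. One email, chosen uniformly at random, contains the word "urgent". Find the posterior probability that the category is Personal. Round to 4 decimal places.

Taking complements, P(urgent-flag | each) = Work 0.18, Personal 0.01, Social 0.16.
Compute prior × likelihood for every hypothesis:
  Work: 0.364 × 0.18 = 0.06552
  Personal: 0.532 × 0.01 = 0.00532
  Social: 0.104 × 0.16 = 0.01664
Sum = 0.08748.
P(Personal | evidence) = 0.00532 / 0.08748 ≈ 0.0608.

0.0608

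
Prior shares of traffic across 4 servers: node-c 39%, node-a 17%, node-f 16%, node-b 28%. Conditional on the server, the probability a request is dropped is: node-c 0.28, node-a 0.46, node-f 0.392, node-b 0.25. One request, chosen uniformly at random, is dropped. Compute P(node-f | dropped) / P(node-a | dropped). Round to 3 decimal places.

0.802

By Bayes' rule, posterior ∝ prior × likelihood:
  node-c: 0.39 × 0.28 = 0.1092
  node-a: 0.17 × 0.46 = 0.0782
  node-f: 0.16 × 0.392 = 0.06272
  node-b: 0.28 × 0.25 = 0.07
Total = 0.32012.
The ratio is 0.06272 / 0.0782 (the normalizer cancels) = 0.802.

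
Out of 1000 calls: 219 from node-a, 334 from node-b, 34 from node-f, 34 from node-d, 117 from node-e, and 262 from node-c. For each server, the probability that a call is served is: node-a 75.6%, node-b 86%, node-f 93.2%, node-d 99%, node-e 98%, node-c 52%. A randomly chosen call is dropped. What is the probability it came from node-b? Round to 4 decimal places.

Taking complements, P(dropped | each) = node-a 0.244, node-b 0.14, node-f 0.068, node-d 0.01, node-e 0.02, node-c 0.48.
Unnormalized posteriors (prior × likelihood):
  node-a: 0.219 × 0.244 = 0.053436
  node-b: 0.334 × 0.14 = 0.04676
  node-f: 0.034 × 0.068 = 0.002312
  node-d: 0.034 × 0.01 = 0.00034
  node-e: 0.117 × 0.02 = 0.00234
  node-c: 0.262 × 0.48 = 0.12576
Total = 0.230948.
P(node-b | evidence) = 0.04676 / 0.230948 ≈ 0.2025.

0.2025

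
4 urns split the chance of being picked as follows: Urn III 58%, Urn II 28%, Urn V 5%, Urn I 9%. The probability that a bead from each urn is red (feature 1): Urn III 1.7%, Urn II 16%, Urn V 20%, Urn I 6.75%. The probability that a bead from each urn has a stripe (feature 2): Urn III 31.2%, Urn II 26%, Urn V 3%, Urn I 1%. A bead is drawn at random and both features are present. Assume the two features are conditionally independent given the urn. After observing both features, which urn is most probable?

Urn II

Unnormalized posteriors (prior × likelihood):
  Urn III: 0.58 × 0.017 × 0.312 = 0.00307632
  Urn II: 0.28 × 0.16 × 0.26 = 0.011648
  Urn V: 0.05 × 0.2 × 0.03 = 0.0003
  Urn I: 0.09 × 0.0675 × 0.01 = 0.00006075
Normalizing constant = 0.01508507.
Largest term belongs to Urn II, so Urn II is most probable.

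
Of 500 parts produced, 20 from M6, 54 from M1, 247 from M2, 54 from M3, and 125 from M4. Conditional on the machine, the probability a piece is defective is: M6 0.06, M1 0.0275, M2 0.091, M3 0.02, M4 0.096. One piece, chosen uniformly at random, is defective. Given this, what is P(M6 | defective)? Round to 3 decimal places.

0.031

Unnormalized posteriors (prior × likelihood):
  M6: 0.04 × 0.06 = 0.0024
  M1: 0.108 × 0.0275 = 0.00297
  M2: 0.494 × 0.091 = 0.044954
  M3: 0.108 × 0.02 = 0.00216
  M4: 0.25 × 0.096 = 0.024
Total = 0.076484.
P(M6 | evidence) = 0.0024 / 0.076484 ≈ 0.031.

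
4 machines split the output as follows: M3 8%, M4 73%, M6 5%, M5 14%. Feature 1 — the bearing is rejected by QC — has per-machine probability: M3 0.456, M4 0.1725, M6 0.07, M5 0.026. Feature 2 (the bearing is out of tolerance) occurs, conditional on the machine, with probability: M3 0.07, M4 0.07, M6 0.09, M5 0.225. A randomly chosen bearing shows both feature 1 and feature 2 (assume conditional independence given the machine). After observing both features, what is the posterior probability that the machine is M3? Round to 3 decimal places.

Compute prior × likelihood for every hypothesis:
  M3: 0.08 × 0.456 × 0.07 = 0.0025536
  M4: 0.73 × 0.1725 × 0.07 = 0.00881475
  M6: 0.05 × 0.07 × 0.09 = 0.000315
  M5: 0.14 × 0.026 × 0.225 = 0.000819
Total = 0.01250235.
P(M3 | evidence) = 0.0025536 / 0.01250235 ≈ 0.204.

0.204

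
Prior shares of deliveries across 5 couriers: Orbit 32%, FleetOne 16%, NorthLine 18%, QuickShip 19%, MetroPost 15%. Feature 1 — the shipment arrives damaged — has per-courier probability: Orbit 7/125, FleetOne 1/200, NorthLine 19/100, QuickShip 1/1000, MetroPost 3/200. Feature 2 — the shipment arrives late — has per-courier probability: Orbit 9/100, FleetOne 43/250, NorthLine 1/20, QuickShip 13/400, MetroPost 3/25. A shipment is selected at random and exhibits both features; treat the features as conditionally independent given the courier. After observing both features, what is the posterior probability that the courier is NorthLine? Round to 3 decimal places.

0.458

Compute prior × likelihood for every hypothesis:
  Orbit: 0.32 × 0.056 × 0.09 = 0.0016128
  FleetOne: 0.16 × 0.005 × 0.172 = 0.0001376
  NorthLine: 0.18 × 0.19 × 0.05 = 0.00171
  QuickShip: 0.19 × 0.001 × 0.0325 = 0.000006175
  MetroPost: 0.15 × 0.015 × 0.12 = 0.00027
Total = 0.003736575.
P(NorthLine | evidence) = 0.00171 / 0.003736575 ≈ 0.458.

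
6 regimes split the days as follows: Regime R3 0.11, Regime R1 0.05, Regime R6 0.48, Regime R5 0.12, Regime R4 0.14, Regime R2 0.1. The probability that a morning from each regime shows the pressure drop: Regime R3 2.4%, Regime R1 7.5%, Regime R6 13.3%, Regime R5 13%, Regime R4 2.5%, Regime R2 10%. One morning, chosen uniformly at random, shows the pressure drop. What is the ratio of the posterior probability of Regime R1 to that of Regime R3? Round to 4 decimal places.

Compute prior × likelihood for every hypothesis:
  Regime R3: 0.11 × 0.024 = 0.00264
  Regime R1: 0.05 × 0.075 = 0.00375
  Regime R6: 0.48 × 0.133 = 0.06384
  Regime R5: 0.12 × 0.13 = 0.0156
  Regime R4: 0.14 × 0.025 = 0.0035
  Regime R2: 0.1 × 0.1 = 0.01
Normalizing constant = 0.09933.
The ratio is 0.00375 / 0.00264 (the normalizer cancels) = 1.4205.

1.4205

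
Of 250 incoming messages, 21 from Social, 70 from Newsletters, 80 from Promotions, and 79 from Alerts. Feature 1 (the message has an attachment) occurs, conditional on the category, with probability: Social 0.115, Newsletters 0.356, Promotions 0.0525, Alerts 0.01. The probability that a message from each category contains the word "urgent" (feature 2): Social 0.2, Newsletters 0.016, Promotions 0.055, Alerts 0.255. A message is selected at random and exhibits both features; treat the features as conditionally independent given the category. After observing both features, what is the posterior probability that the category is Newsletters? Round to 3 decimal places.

By Bayes' rule, posterior ∝ prior × likelihood:
  Social: 0.084 × 0.115 × 0.2 = 0.001932
  Newsletters: 0.28 × 0.356 × 0.016 = 0.00159488
  Promotions: 0.32 × 0.0525 × 0.055 = 0.000924
  Alerts: 0.316 × 0.01 × 0.255 = 0.0008058
Total = 0.00525668.
P(Newsletters | evidence) = 0.00159488 / 0.00525668 ≈ 0.303.

0.303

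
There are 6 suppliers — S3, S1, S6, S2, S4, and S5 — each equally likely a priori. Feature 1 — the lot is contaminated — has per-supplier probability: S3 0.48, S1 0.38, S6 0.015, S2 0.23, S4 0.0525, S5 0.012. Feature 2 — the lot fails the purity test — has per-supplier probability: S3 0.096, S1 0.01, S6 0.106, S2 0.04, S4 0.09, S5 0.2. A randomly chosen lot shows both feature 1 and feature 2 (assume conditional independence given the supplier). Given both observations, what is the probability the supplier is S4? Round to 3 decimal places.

With a uniform prior (1/6 each), posterior ∝ likelihood:
  S3: 0.48 × 0.096 = 0.04608
  S1: 0.38 × 0.01 = 0.0038
  S6: 0.015 × 0.106 = 0.00159
  S2: 0.23 × 0.04 = 0.0092
  S4: 0.0525 × 0.09 = 0.004725
  S5: 0.012 × 0.2 = 0.0024
Sum = 0.067795.
P(S4 | evidence) = 0.004725 / 0.067795 ≈ 0.070.

0.070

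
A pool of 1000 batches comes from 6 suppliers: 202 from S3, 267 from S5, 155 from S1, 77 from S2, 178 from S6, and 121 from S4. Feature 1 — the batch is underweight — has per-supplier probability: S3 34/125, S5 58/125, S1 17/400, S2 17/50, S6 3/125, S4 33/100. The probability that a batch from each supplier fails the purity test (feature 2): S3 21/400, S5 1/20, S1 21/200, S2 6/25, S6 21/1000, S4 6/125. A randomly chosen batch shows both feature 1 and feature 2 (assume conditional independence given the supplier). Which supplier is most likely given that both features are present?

S2

Compute prior × likelihood for every hypothesis:
  S3: 0.202 × 0.272 × 0.0525 = 0.00288456
  S5: 0.267 × 0.464 × 0.05 = 0.0061944
  S1: 0.155 × 0.0425 × 0.105 = 0.0006916875
  S2: 0.077 × 0.34 × 0.24 = 0.0062832
  S6: 0.178 × 0.024 × 0.021 = 0.000089712
  S4: 0.121 × 0.33 × 0.048 = 0.00191664
Total = 0.0180601995.
Largest term belongs to S2, so S2 is most probable.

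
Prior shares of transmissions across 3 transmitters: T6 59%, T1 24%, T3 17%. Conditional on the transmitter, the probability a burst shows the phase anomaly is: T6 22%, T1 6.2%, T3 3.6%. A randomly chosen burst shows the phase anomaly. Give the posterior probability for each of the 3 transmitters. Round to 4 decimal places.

T6 0.8607, T1 0.0987, T3 0.0406

Prior × likelihood for each hypothesis:
  T6: 0.59 × 0.22 = 0.1298
  T1: 0.24 × 0.062 = 0.01488
  T3: 0.17 × 0.036 = 0.00612
Sum = 0.1508.
P(T6 | anomaly) = 0.1298/0.1508 ≈ 0.8607
P(T1 | anomaly) = 0.01488/0.1508 ≈ 0.0987
P(T3 | anomaly) = 0.00612/0.1508 ≈ 0.0406
(Check: 0.8607+0.0987+0.0406 = 1.0000.)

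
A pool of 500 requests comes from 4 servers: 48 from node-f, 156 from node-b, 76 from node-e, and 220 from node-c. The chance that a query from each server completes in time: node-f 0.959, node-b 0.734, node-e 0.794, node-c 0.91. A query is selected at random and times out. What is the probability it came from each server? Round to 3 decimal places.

Taking complements, P(timeout | each) = node-f 0.041, node-b 0.266, node-e 0.206, node-c 0.09.
Compute prior × likelihood for every hypothesis:
  node-f: 0.096 × 0.041 = 0.003936
  node-b: 0.312 × 0.266 = 0.082992
  node-e: 0.152 × 0.206 = 0.031312
  node-c: 0.44 × 0.09 = 0.0396
Sum = 0.15784.
P(node-f | timeout) = 0.003936/0.15784 ≈ 0.025
P(node-b | timeout) = 0.082992/0.15784 ≈ 0.526
P(node-e | timeout) = 0.031312/0.15784 ≈ 0.198
P(node-c | timeout) = 0.0396/0.15784 ≈ 0.251

node-f 0.025, node-b 0.526, node-e 0.198, node-c 0.251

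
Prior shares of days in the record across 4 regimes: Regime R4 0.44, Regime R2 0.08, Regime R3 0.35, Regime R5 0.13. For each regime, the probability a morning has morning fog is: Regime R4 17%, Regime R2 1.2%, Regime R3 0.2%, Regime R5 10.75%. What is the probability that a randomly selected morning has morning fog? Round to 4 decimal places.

By Bayes' rule, posterior ∝ prior × likelihood:
  Regime R4: 0.44 × 0.17 = 0.0748
  Regime R2: 0.08 × 0.012 = 0.00096
  Regime R3: 0.35 × 0.002 = 0.0007
  Regime R5: 0.13 × 0.1075 = 0.013975
P(fog) = 0.0748 + 0.00096 + 0.0007 + 0.013975 = 0.090435 → 0.0904.

0.0904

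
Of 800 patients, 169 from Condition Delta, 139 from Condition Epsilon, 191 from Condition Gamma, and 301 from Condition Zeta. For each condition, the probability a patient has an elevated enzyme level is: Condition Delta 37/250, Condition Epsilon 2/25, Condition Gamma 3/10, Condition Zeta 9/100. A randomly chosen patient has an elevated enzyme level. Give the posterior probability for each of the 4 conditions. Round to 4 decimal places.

Compute prior × likelihood for every hypothesis:
  Condition Delta: 0.21125 × 0.148 = 0.031265
  Condition Epsilon: 0.17375 × 0.08 = 0.0139
  Condition Gamma: 0.23875 × 0.3 = 0.071625
  Condition Zeta: 0.37625 × 0.09 = 0.0338625
Sum = 0.1506525.
P(Condition Delta | elevated) = 0.031265/0.1506525 ≈ 0.2075
P(Condition Epsilon | elevated) = 0.0139/0.1506525 ≈ 0.0923
P(Condition Gamma | elevated) = 0.071625/0.1506525 ≈ 0.4754
P(Condition Zeta | elevated) = 0.0338625/0.1506525 ≈ 0.2248

Condition Delta 0.2075, Condition Epsilon 0.0923, Condition Gamma 0.4754, Condition Zeta 0.2248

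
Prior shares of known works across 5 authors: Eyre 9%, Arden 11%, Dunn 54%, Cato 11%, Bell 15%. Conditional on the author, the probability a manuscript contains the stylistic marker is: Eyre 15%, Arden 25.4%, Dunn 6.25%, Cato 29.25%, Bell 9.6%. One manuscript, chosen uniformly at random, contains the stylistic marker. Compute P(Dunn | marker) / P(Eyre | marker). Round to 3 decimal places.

Unnormalized posteriors (prior × likelihood):
  Eyre: 0.09 × 0.15 = 0.0135
  Arden: 0.11 × 0.254 = 0.02794
  Dunn: 0.54 × 0.0625 = 0.03375
  Cato: 0.11 × 0.2925 = 0.032175
  Bell: 0.15 × 0.096 = 0.0144
Total = 0.121765.
The ratio is 0.03375 / 0.0135 (the normalizer cancels) = 2.500.

2.500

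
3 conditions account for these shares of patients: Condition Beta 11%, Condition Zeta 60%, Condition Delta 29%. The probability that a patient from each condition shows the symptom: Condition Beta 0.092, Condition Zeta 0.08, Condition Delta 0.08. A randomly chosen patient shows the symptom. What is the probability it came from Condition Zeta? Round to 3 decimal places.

0.590

Compute prior × likelihood for every hypothesis:
  Condition Beta: 0.11 × 0.092 = 0.01012
  Condition Zeta: 0.6 × 0.08 = 0.048
  Condition Delta: 0.29 × 0.08 = 0.0232
Sum = 0.08132.
P(Condition Zeta | evidence) = 0.048 / 0.08132 ≈ 0.590.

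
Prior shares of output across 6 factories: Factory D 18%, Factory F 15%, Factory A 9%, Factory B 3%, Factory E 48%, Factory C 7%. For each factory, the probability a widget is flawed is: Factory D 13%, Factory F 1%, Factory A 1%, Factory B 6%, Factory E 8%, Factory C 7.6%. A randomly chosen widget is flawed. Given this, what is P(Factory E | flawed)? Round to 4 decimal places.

Unnormalized posteriors (prior × likelihood):
  Factory D: 0.18 × 0.13 = 0.0234
  Factory F: 0.15 × 0.01 = 0.0015
  Factory A: 0.09 × 0.01 = 0.0009
  Factory B: 0.03 × 0.06 = 0.0018
  Factory E: 0.48 × 0.08 = 0.0384
  Factory C: 0.07 × 0.076 = 0.00532
Sum = 0.07132.
P(Factory E | evidence) = 0.0384 / 0.07132 ≈ 0.5384.

0.5384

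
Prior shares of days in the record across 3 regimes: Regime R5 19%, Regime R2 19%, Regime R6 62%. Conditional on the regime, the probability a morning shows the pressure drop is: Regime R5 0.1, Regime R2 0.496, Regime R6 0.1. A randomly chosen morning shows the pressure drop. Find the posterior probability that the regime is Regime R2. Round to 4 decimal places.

Prior × likelihood for each hypothesis:
  Regime R5: 0.19 × 0.1 = 0.019
  Regime R2: 0.19 × 0.496 = 0.09424
  Regime R6: 0.62 × 0.1 = 0.062
Total = 0.17524.
P(Regime R2 | evidence) = 0.09424 / 0.17524 ≈ 0.5378.

0.5378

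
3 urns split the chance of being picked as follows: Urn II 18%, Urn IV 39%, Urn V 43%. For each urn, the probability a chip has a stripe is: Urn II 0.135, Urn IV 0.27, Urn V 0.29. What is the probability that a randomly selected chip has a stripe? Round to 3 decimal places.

0.254

Unnormalized posteriors (prior × likelihood):
  Urn II: 0.18 × 0.135 = 0.0243
  Urn IV: 0.39 × 0.27 = 0.1053
  Urn V: 0.43 × 0.29 = 0.1247
P(striped) = 0.0243 + 0.1053 + 0.1247 = 0.2543 → 0.254.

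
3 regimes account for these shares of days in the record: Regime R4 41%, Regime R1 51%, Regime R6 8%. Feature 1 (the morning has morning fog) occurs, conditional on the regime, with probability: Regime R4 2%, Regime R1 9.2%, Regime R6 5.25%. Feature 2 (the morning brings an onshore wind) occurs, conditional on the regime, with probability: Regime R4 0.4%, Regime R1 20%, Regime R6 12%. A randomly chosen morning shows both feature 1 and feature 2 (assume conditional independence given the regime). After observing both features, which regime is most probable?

Compute prior × likelihood for every hypothesis:
  Regime R4: 0.41 × 0.02 × 0.004 = 0.0000328
  Regime R1: 0.51 × 0.092 × 0.2 = 0.009384
  Regime R6: 0.08 × 0.0525 × 0.12 = 0.000504
Total = 0.0099208.
Largest term belongs to Regime R1, so Regime R1 is most probable.

Regime R1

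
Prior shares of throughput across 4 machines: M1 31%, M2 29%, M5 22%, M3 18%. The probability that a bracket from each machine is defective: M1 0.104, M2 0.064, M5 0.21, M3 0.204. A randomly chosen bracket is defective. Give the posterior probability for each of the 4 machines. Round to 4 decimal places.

Compute prior × likelihood for every hypothesis:
  M1: 0.31 × 0.104 = 0.03224
  M2: 0.29 × 0.064 = 0.01856
  M5: 0.22 × 0.21 = 0.0462
  M3: 0.18 × 0.204 = 0.03672
Normalizing constant = 0.13372.
P(M1 | defective) = 0.03224/0.13372 ≈ 0.2411
P(M2 | defective) = 0.01856/0.13372 ≈ 0.1388
P(M5 | defective) = 0.0462/0.13372 ≈ 0.3455
P(M3 | defective) = 0.03672/0.13372 ≈ 0.2746

M1 0.2411, M2 0.1388, M5 0.3455, M3 0.2746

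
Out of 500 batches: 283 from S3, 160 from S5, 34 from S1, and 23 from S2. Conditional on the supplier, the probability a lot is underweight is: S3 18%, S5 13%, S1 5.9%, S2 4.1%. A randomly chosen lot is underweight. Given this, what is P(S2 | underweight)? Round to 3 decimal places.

Prior × likelihood for each hypothesis:
  S3: 0.566 × 0.18 = 0.10188
  S5: 0.32 × 0.13 = 0.0416
  S1: 0.068 × 0.059 = 0.004012
  S2: 0.046 × 0.041 = 0.001886
Sum = 0.149378.
P(S2 | evidence) = 0.001886 / 0.149378 ≈ 0.013.

0.013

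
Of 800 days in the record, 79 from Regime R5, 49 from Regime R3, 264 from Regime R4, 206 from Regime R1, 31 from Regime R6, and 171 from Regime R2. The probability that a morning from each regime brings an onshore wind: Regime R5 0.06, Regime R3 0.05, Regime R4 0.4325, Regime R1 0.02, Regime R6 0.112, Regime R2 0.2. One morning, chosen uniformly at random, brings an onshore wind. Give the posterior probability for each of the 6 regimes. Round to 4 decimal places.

Prior × likelihood for each hypothesis:
  Regime R5: 0.09875 × 0.06 = 0.005925
  Regime R3: 0.06125 × 0.05 = 0.0030625
  Regime R4: 0.33 × 0.4325 = 0.142725
  Regime R1: 0.2575 × 0.02 = 0.00515
  Regime R6: 0.03875 × 0.112 = 0.00434
  Regime R2: 0.21375 × 0.2 = 0.04275
Total = 0.2039525.
P(Regime R5 | onshore) = 0.005925/0.2039525 ≈ 0.0291
P(Regime R3 | onshore) = 0.0030625/0.2039525 ≈ 0.0150
P(Regime R4 | onshore) = 0.142725/0.2039525 ≈ 0.6998
P(Regime R1 | onshore) = 0.00515/0.2039525 ≈ 0.0253
P(Regime R6 | onshore) = 0.00434/0.2039525 ≈ 0.0213
P(Regime R2 | onshore) = 0.04275/0.2039525 ≈ 0.2096

Regime R5 0.0291, Regime R3 0.0150, Regime R4 0.6998, Regime R1 0.0253, Regime R6 0.0213, Regime R2 0.2096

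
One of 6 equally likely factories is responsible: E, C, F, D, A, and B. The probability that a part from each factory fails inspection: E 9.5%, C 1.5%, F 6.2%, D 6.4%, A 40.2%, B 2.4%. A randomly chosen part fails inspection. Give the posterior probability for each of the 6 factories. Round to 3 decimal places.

Since the prior is uniform, the posterior is proportional to the likelihood:
  E: 0.095
  C: 0.015
  F: 0.062
  D: 0.064
  A: 0.402
  B: 0.024
Total = 0.662.
P(E | nonconforming) = 0.095/0.662 ≈ 0.144
P(C | nonconforming) = 0.015/0.662 ≈ 0.023
P(F | nonconforming) = 0.062/0.662 ≈ 0.094
P(D | nonconforming) = 0.064/0.662 ≈ 0.097
P(A | nonconforming) = 0.402/0.662 ≈ 0.607
P(B | nonconforming) = 0.024/0.662 ≈ 0.036
(Check: 0.144+0.023+0.094+0.097+0.607+0.036 = 1.001.)

E 0.144, C 0.023, F 0.094, D 0.097, A 0.607, B 0.036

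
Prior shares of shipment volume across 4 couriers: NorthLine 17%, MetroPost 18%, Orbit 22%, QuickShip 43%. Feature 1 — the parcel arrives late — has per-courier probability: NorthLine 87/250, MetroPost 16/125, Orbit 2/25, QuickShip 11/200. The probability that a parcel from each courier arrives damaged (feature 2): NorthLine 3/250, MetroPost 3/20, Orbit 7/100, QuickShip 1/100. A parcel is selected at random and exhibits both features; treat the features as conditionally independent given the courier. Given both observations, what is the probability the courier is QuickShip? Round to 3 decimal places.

Compute prior × likelihood for every hypothesis:
  NorthLine: 0.17 × 0.348 × 0.012 = 0.00070992
  MetroPost: 0.18 × 0.128 × 0.15 = 0.003456
  Orbit: 0.22 × 0.08 × 0.07 = 0.001232
  QuickShip: 0.43 × 0.055 × 0.01 = 0.0002365
Total = 0.00563442.
P(QuickShip | evidence) = 0.0002365 / 0.00563442 ≈ 0.042.

0.042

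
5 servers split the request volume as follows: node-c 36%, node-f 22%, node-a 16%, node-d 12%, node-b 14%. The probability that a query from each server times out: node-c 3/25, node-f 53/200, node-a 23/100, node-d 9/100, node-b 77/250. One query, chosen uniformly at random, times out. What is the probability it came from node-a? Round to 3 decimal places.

Prior × likelihood for each hypothesis:
  node-c: 0.36 × 0.12 = 0.0432
  node-f: 0.22 × 0.265 = 0.0583
  node-a: 0.16 × 0.23 = 0.0368
  node-d: 0.12 × 0.09 = 0.0108
  node-b: 0.14 × 0.308 = 0.04312
Sum = 0.19222.
P(node-a | evidence) = 0.0368 / 0.19222 ≈ 0.191.

0.191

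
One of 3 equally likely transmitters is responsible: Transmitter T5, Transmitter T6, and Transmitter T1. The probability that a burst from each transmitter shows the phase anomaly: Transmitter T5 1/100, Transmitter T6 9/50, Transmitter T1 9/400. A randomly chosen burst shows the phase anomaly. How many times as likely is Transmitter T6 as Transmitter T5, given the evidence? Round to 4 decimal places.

Since the prior is uniform, the posterior is proportional to the likelihood:
  Transmitter T5: 0.01
  Transmitter T6: 0.18
  Transmitter T1: 0.0225
Total = 0.2125.
The ratio is 0.18 / 0.01 (the normalizer cancels) = 18.0000.

18.0000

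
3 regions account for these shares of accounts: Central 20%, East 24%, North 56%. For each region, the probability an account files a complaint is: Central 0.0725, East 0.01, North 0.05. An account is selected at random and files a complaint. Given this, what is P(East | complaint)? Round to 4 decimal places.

Prior × likelihood for each hypothesis:
  Central: 0.2 × 0.0725 = 0.0145
  East: 0.24 × 0.01 = 0.0024
  North: 0.56 × 0.05 = 0.028
Normalizing constant = 0.0449.
P(East | evidence) = 0.0024 / 0.0449 ≈ 0.0535.

0.0535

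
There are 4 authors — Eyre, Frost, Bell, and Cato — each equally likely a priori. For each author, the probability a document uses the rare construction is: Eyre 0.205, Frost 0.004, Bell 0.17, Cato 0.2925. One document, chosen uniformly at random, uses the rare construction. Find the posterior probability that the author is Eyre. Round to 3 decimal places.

0.305

Since the prior is uniform, the posterior is proportional to the likelihood:
  Eyre: 0.205
  Frost: 0.004
  Bell: 0.17
  Cato: 0.2925
Normalizing constant = 0.6715.
P(Eyre | evidence) = 0.205 / 0.6715 ≈ 0.305.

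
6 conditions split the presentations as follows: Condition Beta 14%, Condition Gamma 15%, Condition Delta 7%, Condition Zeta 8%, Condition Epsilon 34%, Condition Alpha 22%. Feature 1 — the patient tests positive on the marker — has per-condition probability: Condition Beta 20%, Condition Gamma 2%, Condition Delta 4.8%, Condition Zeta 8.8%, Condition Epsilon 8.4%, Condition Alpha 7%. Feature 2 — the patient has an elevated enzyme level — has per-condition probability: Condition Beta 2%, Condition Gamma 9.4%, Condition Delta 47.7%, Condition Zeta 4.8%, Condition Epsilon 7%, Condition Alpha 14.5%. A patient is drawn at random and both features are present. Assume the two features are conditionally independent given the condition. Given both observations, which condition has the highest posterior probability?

By Bayes' rule, posterior ∝ prior × likelihood:
  Condition Beta: 0.14 × 0.2 × 0.02 = 0.00056
  Condition Gamma: 0.15 × 0.02 × 0.094 = 0.000282
  Condition Delta: 0.07 × 0.048 × 0.477 = 0.00160272
  Condition Zeta: 0.08 × 0.088 × 0.048 = 0.00033792
  Condition Epsilon: 0.34 × 0.084 × 0.07 = 0.0019992
  Condition Alpha: 0.22 × 0.07 × 0.145 = 0.002233
Total = 0.00701484.
Largest term belongs to Condition Alpha, so Condition Alpha is most probable.

Condition Alpha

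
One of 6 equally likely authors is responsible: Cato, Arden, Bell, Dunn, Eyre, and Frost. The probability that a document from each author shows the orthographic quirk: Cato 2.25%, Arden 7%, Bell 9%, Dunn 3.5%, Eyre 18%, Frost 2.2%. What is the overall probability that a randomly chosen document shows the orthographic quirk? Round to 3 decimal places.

0.070

Since the prior is uniform, the posterior is proportional to the likelihood:
  Cato: 0.0225
  Arden: 0.07
  Bell: 0.09
  Dunn: 0.035
  Eyre: 0.18
  Frost: 0.022
P(quirk) = (1/6) × (0.0225 + 0.07 + 0.09 + 0.035 + 0.18 + 0.022) = 0.4195/6 ≈ 0.070.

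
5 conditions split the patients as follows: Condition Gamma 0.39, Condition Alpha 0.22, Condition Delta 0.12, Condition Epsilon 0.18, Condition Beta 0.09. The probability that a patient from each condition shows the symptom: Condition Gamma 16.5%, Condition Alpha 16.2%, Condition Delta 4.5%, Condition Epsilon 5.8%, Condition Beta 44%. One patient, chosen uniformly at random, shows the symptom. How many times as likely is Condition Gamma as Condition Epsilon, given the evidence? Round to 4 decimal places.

6.1638

Compute prior × likelihood for every hypothesis:
  Condition Gamma: 0.39 × 0.165 = 0.06435
  Condition Alpha: 0.22 × 0.162 = 0.03564
  Condition Delta: 0.12 × 0.045 = 0.0054
  Condition Epsilon: 0.18 × 0.058 = 0.01044
  Condition Beta: 0.09 × 0.44 = 0.0396
Normalizing constant = 0.15543.
The ratio is 0.06435 / 0.01044 (the normalizer cancels) = 6.1638.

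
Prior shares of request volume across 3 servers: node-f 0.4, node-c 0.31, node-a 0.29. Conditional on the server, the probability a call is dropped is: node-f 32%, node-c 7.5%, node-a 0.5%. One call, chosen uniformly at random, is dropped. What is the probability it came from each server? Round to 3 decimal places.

node-f 0.838, node-c 0.152, node-a 0.009

Compute prior × likelihood for every hypothesis:
  node-f: 0.4 × 0.32 = 0.128
  node-c: 0.31 × 0.075 = 0.02325
  node-a: 0.29 × 0.005 = 0.00145
Sum = 0.1527.
P(node-f | dropped) = 0.128/0.1527 ≈ 0.838
P(node-c | dropped) = 0.02325/0.1527 ≈ 0.152
P(node-a | dropped) = 0.00145/0.1527 ≈ 0.009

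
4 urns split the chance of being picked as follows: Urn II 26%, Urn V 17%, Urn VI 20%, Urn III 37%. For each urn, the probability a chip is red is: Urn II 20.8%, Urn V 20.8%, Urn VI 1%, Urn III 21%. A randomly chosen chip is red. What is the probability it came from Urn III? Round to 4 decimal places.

By Bayes' rule, posterior ∝ prior × likelihood:
  Urn II: 0.26 × 0.208 = 0.05408
  Urn V: 0.17 × 0.208 = 0.03536
  Urn VI: 0.2 × 0.01 = 0.002
  Urn III: 0.37 × 0.21 = 0.0777
Sum = 0.16914.
P(Urn III | evidence) = 0.0777 / 0.16914 ≈ 0.4594.

0.4594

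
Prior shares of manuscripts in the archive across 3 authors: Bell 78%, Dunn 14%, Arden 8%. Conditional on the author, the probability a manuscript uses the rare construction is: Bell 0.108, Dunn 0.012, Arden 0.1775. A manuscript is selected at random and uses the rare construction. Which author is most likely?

By Bayes' rule, posterior ∝ prior × likelihood:
  Bell: 0.78 × 0.108 = 0.08424
  Dunn: 0.14 × 0.012 = 0.00168
  Arden: 0.08 × 0.1775 = 0.0142
Total = 0.10012.
Largest term belongs to Bell, so Bell is most probable.

Bell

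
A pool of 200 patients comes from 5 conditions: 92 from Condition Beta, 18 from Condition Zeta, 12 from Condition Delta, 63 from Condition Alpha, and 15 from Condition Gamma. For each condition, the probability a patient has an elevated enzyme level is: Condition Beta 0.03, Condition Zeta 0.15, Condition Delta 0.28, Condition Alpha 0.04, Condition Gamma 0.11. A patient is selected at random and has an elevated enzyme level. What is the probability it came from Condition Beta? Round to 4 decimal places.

0.2125

Prior × likelihood for each hypothesis:
  Condition Beta: 0.46 × 0.03 = 0.0138
  Condition Zeta: 0.09 × 0.15 = 0.0135
  Condition Delta: 0.06 × 0.28 = 0.0168
  Condition Alpha: 0.315 × 0.04 = 0.0126
  Condition Gamma: 0.075 × 0.11 = 0.00825
Normalizing constant = 0.06495.
P(Condition Beta | evidence) = 0.0138 / 0.06495 ≈ 0.2125.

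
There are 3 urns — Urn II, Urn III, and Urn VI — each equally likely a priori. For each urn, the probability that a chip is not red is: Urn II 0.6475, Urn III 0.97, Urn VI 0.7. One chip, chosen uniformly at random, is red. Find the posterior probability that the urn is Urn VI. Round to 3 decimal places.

Taking complements, P(red | each) = Urn II 0.3525, Urn III 0.03, Urn VI 0.3.
Since the prior is uniform, the posterior is proportional to the likelihood:
  Urn II: 0.3525
  Urn III: 0.03
  Urn VI: 0.3
Sum = 0.6825.
P(Urn VI | evidence) = 0.3 / 0.6825 ≈ 0.440.

0.440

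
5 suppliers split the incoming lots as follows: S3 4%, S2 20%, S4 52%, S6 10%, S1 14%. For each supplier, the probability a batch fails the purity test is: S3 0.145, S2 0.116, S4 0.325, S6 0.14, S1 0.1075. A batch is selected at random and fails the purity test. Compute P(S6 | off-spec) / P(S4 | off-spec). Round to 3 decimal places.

Unnormalized posteriors (prior × likelihood):
  S3: 0.04 × 0.145 = 0.0058
  S2: 0.2 × 0.116 = 0.0232
  S4: 0.52 × 0.325 = 0.169
  S6: 0.1 × 0.14 = 0.014
  S1: 0.14 × 0.1075 = 0.01505
Total = 0.22705.
The ratio is 0.014 / 0.169 (the normalizer cancels) = 0.083.

0.083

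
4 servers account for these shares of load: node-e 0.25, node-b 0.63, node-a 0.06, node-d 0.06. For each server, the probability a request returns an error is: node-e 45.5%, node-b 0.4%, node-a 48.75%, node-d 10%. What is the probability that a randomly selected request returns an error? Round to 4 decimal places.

0.1515

Prior × likelihood for each hypothesis:
  node-e: 0.25 × 0.455 = 0.11375
  node-b: 0.63 × 0.004 = 0.00252
  node-a: 0.06 × 0.4875 = 0.02925
  node-d: 0.06 × 0.1 = 0.006
P(error) = 0.11375 + 0.00252 + 0.02925 + 0.006 = 0.15152 → 0.1515.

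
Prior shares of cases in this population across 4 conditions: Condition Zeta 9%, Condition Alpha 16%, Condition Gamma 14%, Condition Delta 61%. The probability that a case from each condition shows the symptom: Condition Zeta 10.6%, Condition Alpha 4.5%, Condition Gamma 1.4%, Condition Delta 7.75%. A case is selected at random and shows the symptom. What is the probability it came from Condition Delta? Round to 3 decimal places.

0.717

Compute prior × likelihood for every hypothesis:
  Condition Zeta: 0.09 × 0.106 = 0.00954
  Condition Alpha: 0.16 × 0.045 = 0.0072
  Condition Gamma: 0.14 × 0.014 = 0.00196
  Condition Delta: 0.61 × 0.0775 = 0.047275
Sum = 0.065975.
P(Condition Delta | evidence) = 0.047275 / 0.065975 ≈ 0.717.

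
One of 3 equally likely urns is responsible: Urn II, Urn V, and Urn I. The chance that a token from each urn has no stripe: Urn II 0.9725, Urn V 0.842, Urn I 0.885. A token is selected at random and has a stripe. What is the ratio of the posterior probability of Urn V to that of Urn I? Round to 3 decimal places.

Taking complements, P(striped | each) = Urn II 0.0275, Urn V 0.158, Urn I 0.115.
Since the prior is uniform, the posterior is proportional to the likelihood:
  Urn II: 0.0275
  Urn V: 0.158
  Urn I: 0.115
Total = 0.3005.
The ratio is 0.158 / 0.115 (the normalizer cancels) = 1.374.

1.374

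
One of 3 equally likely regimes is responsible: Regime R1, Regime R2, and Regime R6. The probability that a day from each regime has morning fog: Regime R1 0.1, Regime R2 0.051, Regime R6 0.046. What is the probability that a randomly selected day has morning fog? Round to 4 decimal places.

0.0657

With a uniform prior (1/3 each), posterior ∝ likelihood:
  Regime R1: 0.1
  Regime R2: 0.051
  Regime R6: 0.046
P(fog) = (1/3) × (0.1 + 0.051 + 0.046) = 0.197/3 ≈ 0.0657.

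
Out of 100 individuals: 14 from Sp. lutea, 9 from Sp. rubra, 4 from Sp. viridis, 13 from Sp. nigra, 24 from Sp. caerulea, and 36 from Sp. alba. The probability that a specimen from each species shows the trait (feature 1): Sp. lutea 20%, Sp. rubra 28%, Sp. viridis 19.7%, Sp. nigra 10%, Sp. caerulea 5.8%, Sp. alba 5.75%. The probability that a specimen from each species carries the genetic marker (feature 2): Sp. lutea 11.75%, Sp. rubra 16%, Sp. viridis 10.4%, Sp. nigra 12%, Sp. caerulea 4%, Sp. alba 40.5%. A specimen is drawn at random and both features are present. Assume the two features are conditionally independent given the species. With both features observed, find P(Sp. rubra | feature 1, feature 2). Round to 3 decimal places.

Compute prior × likelihood for every hypothesis:
  Sp. lutea: 0.14 × 0.2 × 0.1175 = 0.00329
  Sp. rubra: 0.09 × 0.28 × 0.16 = 0.004032
  Sp. viridis: 0.04 × 0.197 × 0.104 = 0.00081952
  Sp. nigra: 0.13 × 0.1 × 0.12 = 0.00156
  Sp. caerulea: 0.24 × 0.058 × 0.04 = 0.0005568
  Sp. alba: 0.36 × 0.0575 × 0.405 = 0.0083835
Sum = 0.01864182.
P(Sp. rubra | evidence) = 0.004032 / 0.01864182 ≈ 0.216.

0.216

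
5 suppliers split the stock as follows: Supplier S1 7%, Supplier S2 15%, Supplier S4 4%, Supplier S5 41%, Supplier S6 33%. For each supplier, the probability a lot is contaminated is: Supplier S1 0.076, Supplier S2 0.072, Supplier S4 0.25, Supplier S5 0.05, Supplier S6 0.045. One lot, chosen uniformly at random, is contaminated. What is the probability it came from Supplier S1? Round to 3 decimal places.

Unnormalized posteriors (prior × likelihood):
  Supplier S1: 0.07 × 0.076 = 0.00532
  Supplier S2: 0.15 × 0.072 = 0.0108
  Supplier S4: 0.04 × 0.25 = 0.01
  Supplier S5: 0.41 × 0.05 = 0.0205
  Supplier S6: 0.33 × 0.045 = 0.01485
Total = 0.06147.
P(Supplier S1 | evidence) = 0.00532 / 0.06147 ≈ 0.087.

0.087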